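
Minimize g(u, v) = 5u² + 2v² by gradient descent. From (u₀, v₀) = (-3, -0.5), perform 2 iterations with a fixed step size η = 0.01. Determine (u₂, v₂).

∇g = (10u, 4v)
Step 1: at (-3, -0.5), ∇g = (-30, -2) → (-3, -0.5) − 0.01·(-30, -2) = (-2.7, -0.48)
Step 2: at (-2.7, -0.48), ∇g = (-27, -1.92) → (-2.7, -0.48) − 0.01·(-27, -1.92) = (-2.43, -0.4608)

(-2.43, -0.4608)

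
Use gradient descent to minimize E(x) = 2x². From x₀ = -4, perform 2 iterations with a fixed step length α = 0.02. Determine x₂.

E′(x) = 4x
Step 1: E′(-4) = -16; x₁ = -4 − 0.02·(-16) = -3.68
Step 2: E′(-3.68) = -14.72; x₂ = -3.68 − 0.02·(-14.72) = -3.3856

-3.3856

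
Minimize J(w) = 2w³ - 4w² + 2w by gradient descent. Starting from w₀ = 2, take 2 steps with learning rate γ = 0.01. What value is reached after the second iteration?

J′(w) = 6w² - 8w + 2
w₁ = 2 − 0.01·10 = 1.9
w₂ = 1.9 − 0.01·8.46 = 1.8154

1.8154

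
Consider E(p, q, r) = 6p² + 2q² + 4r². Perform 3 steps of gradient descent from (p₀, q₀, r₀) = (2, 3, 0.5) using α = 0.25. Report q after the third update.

0

∇E = (12p, 4q, 8r)
(p₁, q₁, r₁) = (2, 3, 0.5) − 0.25·(24, 12, 4) = (-4, 0, -0.5)
(p₂, q₂, r₂) = (-4, 0, -0.5) − 0.25·(-48, 0, -4) = (8, 0, 0.5)
(p₃, q₃, r₃) = (8, 0, 0.5) − 0.25·(96, 0, 4) = (-16, 0, -0.5)
q = 0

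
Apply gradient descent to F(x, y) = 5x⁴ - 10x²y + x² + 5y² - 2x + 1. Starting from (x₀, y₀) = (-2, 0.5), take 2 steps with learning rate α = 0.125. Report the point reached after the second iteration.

∇F = (20x³ - 20xy + 2x - 2, -10x² + 10y)
(x₁, y₁) = (-2, 0.5) − 0.125·(-146, -35) = (16.25, 4.875)
(x₂, y₂) = (16.25, 4.875) − 0.125·(84266.4375, -2591.875) = (-10517.0546875, 328.859375)

(-10517.0546875, 328.859375)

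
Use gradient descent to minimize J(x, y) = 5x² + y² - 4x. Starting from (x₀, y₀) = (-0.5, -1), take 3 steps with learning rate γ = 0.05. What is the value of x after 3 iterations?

0.2875

∇J = (10x - 4, 2y)
(x₁, y₁) = (-0.5, -1) − 0.05·(-9, -2) = (-0.05, -0.9)
(x₂, y₂) = (-0.05, -0.9) − 0.05·(-4.5, -1.8) = (0.175, -0.81)
(x₃, y₃) = (0.175, -0.81) − 0.05·(-2.25, -1.62) = (0.2875, -0.729)
x = 0.2875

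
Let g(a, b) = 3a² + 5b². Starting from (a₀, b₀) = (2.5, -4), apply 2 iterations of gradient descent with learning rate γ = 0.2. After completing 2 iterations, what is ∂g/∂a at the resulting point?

0.6

∇g = (6a, 10b)
(a₁, b₁) = (2.5, -4) − 0.2·(15, -40) = (-0.5, 4)
(a₂, b₂) = (-0.5, 4) − 0.2·(-3, 40) = (0.1, -4)
∂g/∂a at (0.1, -4) = 0.6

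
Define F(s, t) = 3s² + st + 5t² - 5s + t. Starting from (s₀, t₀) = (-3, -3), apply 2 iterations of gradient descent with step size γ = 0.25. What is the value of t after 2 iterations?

-8.625

∇F = (6s + t - 5, s + 10t + 1)
(s₁, t₁) = (-3, -3) − 0.25·(-26, -32) = (3.5, 5)
(s₂, t₂) = (3.5, 5) − 0.25·(21, 54.5) = (-1.75, -8.625)
t = -8.625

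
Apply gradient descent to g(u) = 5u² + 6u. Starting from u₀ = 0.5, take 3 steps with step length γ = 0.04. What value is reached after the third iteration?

g′(u) = 10u + 6
u₁ = 0.5 − 0.04·11 = 0.06
u₂ = 0.06 − 0.04·6.6 = -0.204
u₃ = -0.204 − 0.04·3.96 = -0.3624

-0.3624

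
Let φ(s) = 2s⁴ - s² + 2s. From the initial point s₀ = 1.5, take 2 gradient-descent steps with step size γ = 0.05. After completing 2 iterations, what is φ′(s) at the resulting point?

φ′(s) = 8s³ - 2s + 2
Step 1: φ′(1.5) = 26; s₁ = 1.5 − 0.05·26 = 0.2
Step 2: φ′(0.2) = 1.664; s₂ = 0.2 − 0.05·1.664 = 0.1168
φ′(s) at (0.1168) = 1.779147309056

1.779147309056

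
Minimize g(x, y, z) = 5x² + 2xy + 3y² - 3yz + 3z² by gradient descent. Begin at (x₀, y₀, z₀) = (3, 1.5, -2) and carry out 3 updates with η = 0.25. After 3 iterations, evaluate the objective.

∇g = (10x + 2y, 2x + 6y - 3z, -3y + 6z)
(x₁, y₁, z₁) = (3, 1.5, -2) − 0.25·(33, 21, -16.5) = (-5.25, -3.75, 2.125)
(x₂, y₂, z₂) = (-5.25, -3.75, 2.125) − 0.25·(-60, -39.375, 24) = (9.75, 6.09375, -3.875)
(x₃, y₃, z₃) = (9.75, 6.09375, -3.875) − 0.25·(109.6875, 67.6875, -41.53125) = (-17.671875, -10.828125, 6.5078125)
g(-17.671875, -10.828125, 6.5078125) = 2634.38433837890625

2634.38433837890625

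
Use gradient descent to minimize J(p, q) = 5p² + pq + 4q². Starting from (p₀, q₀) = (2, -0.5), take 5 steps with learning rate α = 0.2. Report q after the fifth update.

-0.90176

∇J = (10p + q, p + 8q)
Step 1: at (2, -0.5), ∇J = (19.5, -2) → (2, -0.5) − 0.2·(19.5, -2) = (-1.9, -0.1)
Step 2: at (-1.9, -0.1), ∇J = (-19.1, -2.7) → (-1.9, -0.1) − 0.2·(-19.1, -2.7) = (1.92, 0.44)
Step 3: at (1.92, 0.44), ∇J = (19.64, 5.44) → (1.92, 0.44) − 0.2·(19.64, 5.44) = (-2.008, -0.648)
Step 4: at (-2.008, -0.648), ∇J = (-20.728, -7.192) → (-2.008, -0.648) − 0.2·(-20.728, -7.192) = (2.1376, 0.7904)
Step 5: at (2.1376, 0.7904), ∇J = (22.1664, 8.4608) → (2.1376, 0.7904) − 0.2·(22.1664, 8.4608) = (-2.29568, -0.90176)
q = -0.90176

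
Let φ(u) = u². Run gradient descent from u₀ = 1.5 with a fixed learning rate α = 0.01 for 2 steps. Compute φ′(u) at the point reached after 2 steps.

2.8812

φ′(u) = 2u
u₁ = 1.5 − 0.01·3 = 1.47
u₂ = 1.47 − 0.01·2.94 = 1.4406
φ′(u) at (1.4406) = 2.8812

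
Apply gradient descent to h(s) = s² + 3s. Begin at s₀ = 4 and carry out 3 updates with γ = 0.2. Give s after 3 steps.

-0.312

h′(s) = 2s + 3
s₁ = 4 − 0.2·11 = 1.8
s₂ = 1.8 − 0.2·6.6 = 0.48
s₃ = 0.48 − 0.2·3.96 = -0.312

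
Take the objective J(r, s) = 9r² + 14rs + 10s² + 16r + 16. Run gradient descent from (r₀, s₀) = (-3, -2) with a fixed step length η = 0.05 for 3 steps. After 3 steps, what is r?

∇J = (18r + 14s + 16, 14r + 20s)
(r₁, s₁) = (-3, -2) − 0.05·(-66, -82) = (0.3, 2.1)
(r₂, s₂) = (0.3, 2.1) − 0.05·(50.8, 46.2) = (-2.24, -0.21)
(r₃, s₃) = (-2.24, -0.21) − 0.05·(-27.26, -35.56) = (-0.877, 1.568)
r = -0.877

-0.877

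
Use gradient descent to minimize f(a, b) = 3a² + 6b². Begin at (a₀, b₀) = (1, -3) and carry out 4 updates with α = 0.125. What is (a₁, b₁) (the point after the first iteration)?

∇f = (6a, 12b)
(a₁, b₁) = (1, -3) − 0.125·(6, -36) = (0.25, 1.5)

(0.25, 1.5)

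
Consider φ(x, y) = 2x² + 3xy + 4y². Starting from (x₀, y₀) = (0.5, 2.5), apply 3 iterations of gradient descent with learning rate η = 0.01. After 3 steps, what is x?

0.2447385

∇φ = (4x + 3y, 3x + 8y)
Step 1: at (0.5, 2.5), ∇φ = (9.5, 21.5) → (0.5, 2.5) − 0.01·(9.5, 21.5) = (0.405, 2.285)
Step 2: at (0.405, 2.285), ∇φ = (8.475, 19.495) → (0.405, 2.285) − 0.01·(8.475, 19.495) = (0.32025, 2.09005)
Step 3: at (0.32025, 2.09005), ∇φ = (7.55115, 17.68115) → (0.32025, 2.09005) − 0.01·(7.55115, 17.68115) = (0.2447385, 1.9132385)
x = 0.2447385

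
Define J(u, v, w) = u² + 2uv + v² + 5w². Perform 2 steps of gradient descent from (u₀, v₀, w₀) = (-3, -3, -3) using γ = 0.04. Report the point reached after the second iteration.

(-2.1168, -2.1168, -1.08)

∇J = (2u + 2v, 2u + 2v, 10w)
(u₁, v₁, w₁) = (-3, -3, -3) − 0.04·(-12, -12, -30) = (-2.52, -2.52, -1.8)
(u₂, v₂, w₂) = (-2.52, -2.52, -1.8) − 0.04·(-10.08, -10.08, -18) = (-2.1168, -2.1168, -1.08)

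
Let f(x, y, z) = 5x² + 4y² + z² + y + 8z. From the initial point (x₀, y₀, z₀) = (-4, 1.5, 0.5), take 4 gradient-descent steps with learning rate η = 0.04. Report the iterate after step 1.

∇f = (10x, 8y + 1, 2z + 8)
(x₁, y₁, z₁) = (-4, 1.5, 0.5) − 0.04·(-40, 13, 9) = (-2.4, 0.98, 0.14)

(-2.4, 0.98, 0.14)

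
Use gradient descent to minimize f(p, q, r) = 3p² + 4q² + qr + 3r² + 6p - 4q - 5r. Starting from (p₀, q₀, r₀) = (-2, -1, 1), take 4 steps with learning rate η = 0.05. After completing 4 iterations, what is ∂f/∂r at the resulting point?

∇f = (6p + 6, 8q + r - 4, q + 6r - 5)
(p₁, q₁, r₁) = (-2, -1, 1) − 0.05·(-6, -11, 0) = (-1.7, -0.45, 1)
(p₂, q₂, r₂) = (-1.7, -0.45, 1) − 0.05·(-4.2, -6.6, 0.55) = (-1.49, -0.12, 0.9725)
(p₃, q₃, r₃) = (-1.49, -0.12, 0.9725) − 0.05·(-2.94, -3.9875, 0.715) = (-1.343, 0.079375, 0.93675)
(p₄, q₄, r₄) = (-1.343, 0.079375, 0.93675) − 0.05·(-2.058, -2.42825, 0.699875) = (-1.2401, 0.2007875, 0.90175625)
∂f/∂r at (-1.2401, 0.2007875, 0.90175625) = 0.611325

0.611325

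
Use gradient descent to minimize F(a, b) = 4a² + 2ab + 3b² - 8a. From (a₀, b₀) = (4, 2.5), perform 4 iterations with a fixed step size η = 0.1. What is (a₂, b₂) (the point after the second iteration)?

(0.98, -0.14)

∇F = (8a + 2b - 8, 2a + 6b)
(a₁, b₁) = (4, 2.5) − 0.1·(29, 23) = (1.1, 0.2)
(a₂, b₂) = (1.1, 0.2) − 0.1·(1.2, 3.4) = (0.98, -0.14)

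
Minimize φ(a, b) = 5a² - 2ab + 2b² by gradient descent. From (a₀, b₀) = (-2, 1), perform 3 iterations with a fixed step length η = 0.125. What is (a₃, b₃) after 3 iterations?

(0.09375, 0.046875)

∇φ = (10a - 2b, -2a + 4b)
(a₁, b₁) = (-2, 1) − 0.125·(-22, 8) = (0.75, 0)
(a₂, b₂) = (0.75, 0) − 0.125·(7.5, -1.5) = (-0.1875, 0.1875)
(a₃, b₃) = (-0.1875, 0.1875) − 0.125·(-2.25, 1.125) = (0.09375, 0.046875)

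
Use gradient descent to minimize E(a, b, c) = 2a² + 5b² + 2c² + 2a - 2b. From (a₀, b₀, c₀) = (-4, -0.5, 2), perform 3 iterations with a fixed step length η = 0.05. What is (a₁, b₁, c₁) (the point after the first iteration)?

∇E = (4a + 2, 10b - 2, 4c)
Step 1: at (-4, -0.5, 2), ∇E = (-14, -7, 8) → (-4, -0.5, 2) − 0.05·(-14, -7, 8) = (-3.3, -0.15, 1.6)

(-3.3, -0.15, 1.6)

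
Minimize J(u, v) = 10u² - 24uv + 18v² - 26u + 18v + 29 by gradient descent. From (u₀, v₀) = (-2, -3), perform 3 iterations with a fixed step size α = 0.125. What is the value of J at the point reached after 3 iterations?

∇J = (20u - 24v - 26, -24u + 36v + 18)
Step 1: at (-2, -3), ∇J = (6, -42) → (-2, -3) − 0.125·(6, -42) = (-2.75, 2.25)
Step 2: at (-2.75, 2.25), ∇J = (-135, 165) → (-2.75, 2.25) − 0.125·(-135, 165) = (14.125, -18.375)
Step 3: at (14.125, -18.375), ∇J = (697.5, -982.5) → (14.125, -18.375) − 0.125·(697.5, -982.5) = (-73.0625, 104.4375)
J(-73.0625, 104.4375) = 436650.390625

436650.390625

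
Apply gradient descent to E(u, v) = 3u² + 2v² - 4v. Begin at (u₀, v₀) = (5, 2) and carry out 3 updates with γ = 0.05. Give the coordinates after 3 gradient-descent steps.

∇E = (6u, 4v - 4)
Step 1: at (5, 2), ∇E = (30, 4) → (5, 2) − 0.05·(30, 4) = (3.5, 1.8)
Step 2: at (3.5, 1.8), ∇E = (21, 3.2) → (3.5, 1.8) − 0.05·(21, 3.2) = (2.45, 1.64)
Step 3: at (2.45, 1.64), ∇E = (14.7, 2.56) → (2.45, 1.64) − 0.05·(14.7, 2.56) = (1.715, 1.512)

(1.715, 1.512)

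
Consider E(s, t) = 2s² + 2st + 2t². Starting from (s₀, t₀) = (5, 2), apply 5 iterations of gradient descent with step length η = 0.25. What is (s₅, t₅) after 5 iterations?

∇E = (4s + 2t, 2s + 4t)
Step 1: at (5, 2), ∇E = (24, 18) → (5, 2) − 0.25·(24, 18) = (-1, -2.5)
Step 2: at (-1, -2.5), ∇E = (-9, -12) → (-1, -2.5) − 0.25·(-9, -12) = (1.25, 0.5)
Step 3: at (1.25, 0.5), ∇E = (6, 4.5) → (1.25, 0.5) − 0.25·(6, 4.5) = (-0.25, -0.625)
Step 4: at (-0.25, -0.625), ∇E = (-2.25, -3) → (-0.25, -0.625) − 0.25·(-2.25, -3) = (0.3125, 0.125)
Step 5: at (0.3125, 0.125), ∇E = (1.5, 1.125) → (0.3125, 0.125) − 0.25·(1.5, 1.125) = (-0.0625, -0.15625)

(-0.0625, -0.15625)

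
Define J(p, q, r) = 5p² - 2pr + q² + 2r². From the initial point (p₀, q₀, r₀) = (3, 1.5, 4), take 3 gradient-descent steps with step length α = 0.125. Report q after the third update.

∇J = (10p - 2r, 2q, -2p + 4r)
Step 1: at (3, 1.5, 4), ∇J = (22, 3, 10) → (3, 1.5, 4) − 0.125·(22, 3, 10) = (0.25, 1.125, 2.75)
Step 2: at (0.25, 1.125, 2.75), ∇J = (-3, 2.25, 10.5) → (0.25, 1.125, 2.75) − 0.125·(-3, 2.25, 10.5) = (0.625, 0.84375, 1.4375)
Step 3: at (0.625, 0.84375, 1.4375), ∇J = (3.375, 1.6875, 4.5) → (0.625, 0.84375, 1.4375) − 0.125·(3.375, 1.6875, 4.5) = (0.203125, 0.6328125, 0.875)
q = 0.6328125

0.6328125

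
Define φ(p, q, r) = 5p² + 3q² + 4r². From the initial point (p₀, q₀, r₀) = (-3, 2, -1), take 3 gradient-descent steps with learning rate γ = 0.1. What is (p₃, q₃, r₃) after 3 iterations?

∇φ = (10p, 6q, 8r)
(p₁, q₁, r₁) = (-3, 2, -1) − 0.1·(-30, 12, -8) = (0, 0.8, -0.2)
(p₂, q₂, r₂) = (0, 0.8, -0.2) − 0.1·(0, 4.8, -1.6) = (0, 0.32, -0.04)
(p₃, q₃, r₃) = (0, 0.32, -0.04) − 0.1·(0, 1.92, -0.32) = (0, 0.128, -0.008)

(0, 0.128, -0.008)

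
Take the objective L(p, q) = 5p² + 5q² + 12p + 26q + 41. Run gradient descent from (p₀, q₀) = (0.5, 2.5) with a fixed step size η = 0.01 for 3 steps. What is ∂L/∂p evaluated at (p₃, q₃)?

∇L = (10p + 12, 10q + 26)
(p₁, q₁) = (0.5, 2.5) − 0.01·(17, 51) = (0.33, 1.99)
(p₂, q₂) = (0.33, 1.99) − 0.01·(15.3, 45.9) = (0.177, 1.531)
(p₃, q₃) = (0.177, 1.531) − 0.01·(13.77, 41.31) = (0.0393, 1.1179)
∂L/∂p at (0.0393, 1.1179) = 12.393

12.393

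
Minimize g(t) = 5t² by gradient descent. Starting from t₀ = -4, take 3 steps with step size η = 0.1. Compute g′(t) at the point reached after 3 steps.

0

g′(t) = 10t
Step 1: g′(-4) = -40; t₁ = -4 − 0.1·(-40) = 0
Step 2: g′(0) = 0; t₂ = 0 − 0.1·0 = 0
Step 3: g′(0) = 0; t₃ = 0 − 0.1·0 = 0
g′(t) at (0) = 0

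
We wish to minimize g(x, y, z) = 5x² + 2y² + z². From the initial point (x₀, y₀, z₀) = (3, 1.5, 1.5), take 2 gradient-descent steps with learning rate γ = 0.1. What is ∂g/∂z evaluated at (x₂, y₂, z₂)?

∇g = (10x, 4y, 2z)
Step 1: at (3, 1.5, 1.5), ∇g = (30, 6, 3) → (3, 1.5, 1.5) − 0.1·(30, 6, 3) = (0, 0.9, 1.2)
Step 2: at (0, 0.9, 1.2), ∇g = (0, 3.6, 2.4) → (0, 0.9, 1.2) − 0.1·(0, 3.6, 2.4) = (0, 0.54, 0.96)
∂g/∂z at (0, 0.54, 0.96) = 1.92

1.92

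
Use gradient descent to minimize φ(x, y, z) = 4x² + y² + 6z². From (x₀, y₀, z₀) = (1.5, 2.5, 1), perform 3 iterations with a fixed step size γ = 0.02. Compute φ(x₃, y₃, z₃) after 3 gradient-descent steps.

∇φ = (8x, 2y, 12z)
Step 1: at (1.5, 2.5, 1), ∇φ = (12, 5, 12) → (1.5, 2.5, 1) − 0.02·(12, 5, 12) = (1.26, 2.4, 0.76)
Step 2: at (1.26, 2.4, 0.76), ∇φ = (10.08, 4.8, 9.12) → (1.26, 2.4, 0.76) − 0.02·(10.08, 4.8, 9.12) = (1.0584, 2.304, 0.5776)
Step 3: at (1.0584, 2.304, 0.5776), ∇φ = (8.4672, 4.608, 6.9312) → (1.0584, 2.304, 0.5776) − 0.02·(8.4672, 4.608, 6.9312) = (0.889056, 2.21184, 0.438976)
φ(0.889056, 2.21184, 0.438976) = 9.2101180416

9.2101180416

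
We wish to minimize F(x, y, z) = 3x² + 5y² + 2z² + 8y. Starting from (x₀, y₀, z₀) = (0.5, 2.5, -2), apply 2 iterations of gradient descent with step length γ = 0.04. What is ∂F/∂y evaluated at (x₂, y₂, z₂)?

11.88

∇F = (6x, 10y + 8, 4z)
Step 1: at (0.5, 2.5, -2), ∇F = (3, 33, -8) → (0.5, 2.5, -2) − 0.04·(3, 33, -8) = (0.38, 1.18, -1.68)
Step 2: at (0.38, 1.18, -1.68), ∇F = (2.28, 19.8, -6.72) → (0.38, 1.18, -1.68) − 0.04·(2.28, 19.8, -6.72) = (0.2888, 0.388, -1.4112)
∂F/∂y at (0.2888, 0.388, -1.4112) = 11.88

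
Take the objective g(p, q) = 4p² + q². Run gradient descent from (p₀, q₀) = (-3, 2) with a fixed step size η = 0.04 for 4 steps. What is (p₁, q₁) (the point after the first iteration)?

∇g = (8p, 2q)
Step 1: at (-3, 2), ∇g = (-24, 4) → (-3, 2) − 0.04·(-24, 4) = (-2.04, 1.84)

(-2.04, 1.84)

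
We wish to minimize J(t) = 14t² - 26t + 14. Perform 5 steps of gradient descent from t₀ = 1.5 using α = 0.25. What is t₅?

-4442.5

J′(t) = 28t - 26
Step 1: J′(1.5) = 16; t₁ = 1.5 − 0.25·16 = -2.5
Step 2: J′(-2.5) = -96; t₂ = -2.5 − 0.25·(-96) = 21.5
Step 3: J′(21.5) = 576; t₃ = 21.5 − 0.25·576 = -122.5
Step 4: J′(-122.5) = -3456; t₄ = -122.5 − 0.25·(-3456) = 741.5
Step 5: J′(741.5) = 20736; t₅ = 741.5 − 0.25·20736 = -4442.5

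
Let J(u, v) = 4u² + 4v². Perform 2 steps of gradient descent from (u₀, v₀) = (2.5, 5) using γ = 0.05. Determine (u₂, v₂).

(0.9, 1.8)

∇J = (8u, 8v)
Step 1: at (2.5, 5), ∇J = (20, 40) → (2.5, 5) − 0.05·(20, 40) = (1.5, 3)
Step 2: at (1.5, 3), ∇J = (12, 24) → (1.5, 3) − 0.05·(12, 24) = (0.9, 1.8)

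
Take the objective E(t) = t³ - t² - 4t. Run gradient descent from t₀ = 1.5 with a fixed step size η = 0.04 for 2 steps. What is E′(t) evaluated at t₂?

E′(t) = 3t² - 2t - 4
Step 1: E′(1.5) = -0.25; t₁ = 1.5 − 0.04·(-0.25) = 1.51
Step 2: E′(1.51) = -0.1797; t₂ = 1.51 − 0.04·(-0.1797) = 1.517188
E′(t) at (1.517188) = -0.128797717968

-0.128797717968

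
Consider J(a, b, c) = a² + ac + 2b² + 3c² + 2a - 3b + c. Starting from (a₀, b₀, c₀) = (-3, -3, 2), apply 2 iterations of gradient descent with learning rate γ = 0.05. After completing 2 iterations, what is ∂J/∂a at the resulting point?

∇J = (2a + c + 2, 4b - 3, a + 6c + 1)
(a₁, b₁, c₁) = (-3, -3, 2) − 0.05·(-2, -15, 10) = (-2.9, -2.25, 1.5)
(a₂, b₂, c₂) = (-2.9, -2.25, 1.5) − 0.05·(-2.3, -12, 7.1) = (-2.785, -1.65, 1.145)
∂J/∂a at (-2.785, -1.65, 1.145) = -2.425

-2.425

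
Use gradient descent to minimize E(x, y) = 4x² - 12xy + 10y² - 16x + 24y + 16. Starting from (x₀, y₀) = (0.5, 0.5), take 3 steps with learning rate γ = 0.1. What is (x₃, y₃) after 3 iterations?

∇E = (8x - 12y - 16, -12x + 20y + 24)
(x₁, y₁) = (0.5, 0.5) − 0.1·(-18, 28) = (2.3, -2.3)
(x₂, y₂) = (2.3, -2.3) − 0.1·(30, -49.6) = (-0.7, 2.66)
(x₃, y₃) = (-0.7, 2.66) − 0.1·(-53.52, 85.6) = (4.652, -5.9)

(4.652, -5.9)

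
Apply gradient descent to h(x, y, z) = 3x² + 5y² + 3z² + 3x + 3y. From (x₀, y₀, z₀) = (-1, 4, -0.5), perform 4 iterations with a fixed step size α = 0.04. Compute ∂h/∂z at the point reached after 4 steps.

∇h = (6x + 3, 10y + 3, 6z)
(x₁, y₁, z₁) = (-1, 4, -0.5) − 0.04·(-3, 43, -3) = (-0.88, 2.28, -0.38)
(x₂, y₂, z₂) = (-0.88, 2.28, -0.38) − 0.04·(-2.28, 25.8, -2.28) = (-0.7888, 1.248, -0.2888)
(x₃, y₃, z₃) = (-0.7888, 1.248, -0.2888) − 0.04·(-1.7328, 15.48, -1.7328) = (-0.719488, 0.6288, -0.219488)
(x₄, y₄, z₄) = (-0.719488, 0.6288, -0.219488) − 0.04·(-1.316928, 9.288, -1.316928) = (-0.66681088, 0.25728, -0.16681088)
∂h/∂z at (-0.66681088, 0.25728, -0.16681088) = -1.00086528

-1.00086528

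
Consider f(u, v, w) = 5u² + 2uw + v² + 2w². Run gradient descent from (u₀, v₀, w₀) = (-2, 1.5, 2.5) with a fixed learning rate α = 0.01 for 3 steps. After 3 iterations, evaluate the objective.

∇f = (10u + 2w, 2v, 2u + 4w)
Step 1: at (-2, 1.5, 2.5), ∇f = (-15, 3, 6) → (-2, 1.5, 2.5) − 0.01·(-15, 3, 6) = (-1.85, 1.47, 2.44)
Step 2: at (-1.85, 1.47, 2.44), ∇f = (-13.62, 2.94, 6.06) → (-1.85, 1.47, 2.44) − 0.01·(-13.62, 2.94, 6.06) = (-1.7138, 1.4406, 2.3794)
Step 3: at (-1.7138, 1.4406, 2.3794), ∇f = (-12.3792, 2.8812, 6.09) → (-1.7138, 1.4406, 2.3794) − 0.01·(-12.3792, 2.8812, 6.09) = (-1.590008, 1.411788, 2.3185)
f(-1.590008, 1.411788, 2.3185) = 18.011789961264

18.011789961264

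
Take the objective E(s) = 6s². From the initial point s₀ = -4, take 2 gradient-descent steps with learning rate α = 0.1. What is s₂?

-0.16

E′(s) = 12s
s₁ = -4 − 0.1·(-48) = 0.8
s₂ = 0.8 − 0.1·9.6 = -0.16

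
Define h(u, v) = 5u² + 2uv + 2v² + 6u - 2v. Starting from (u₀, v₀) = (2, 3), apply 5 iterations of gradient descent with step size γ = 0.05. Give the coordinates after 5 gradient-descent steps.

∇h = (10u + 2v + 6, 2u + 4v - 2)
Step 1: at (2, 3), ∇h = (32, 14) → (2, 3) − 0.05·(32, 14) = (0.4, 2.3)
Step 2: at (0.4, 2.3), ∇h = (14.6, 8) → (0.4, 2.3) − 0.05·(14.6, 8) = (-0.33, 1.9)
Step 3: at (-0.33, 1.9), ∇h = (6.5, 4.94) → (-0.33, 1.9) − 0.05·(6.5, 4.94) = (-0.655, 1.653)
Step 4: at (-0.655, 1.653), ∇h = (2.756, 3.302) → (-0.655, 1.653) − 0.05·(2.756, 3.302) = (-0.7928, 1.4879)
Step 5: at (-0.7928, 1.4879), ∇h = (1.0478, 2.366) → (-0.7928, 1.4879) − 0.05·(1.0478, 2.366) = (-0.84519, 1.3696)

(-0.84519, 1.3696)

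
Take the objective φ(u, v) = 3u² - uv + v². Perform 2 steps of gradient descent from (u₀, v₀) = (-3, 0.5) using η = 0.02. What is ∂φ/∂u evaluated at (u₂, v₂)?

-14.1866

∇φ = (6u - v, -u + 2v)
(u₁, v₁) = (-3, 0.5) − 0.02·(-18.5, 4) = (-2.63, 0.42)
(u₂, v₂) = (-2.63, 0.42) − 0.02·(-16.2, 3.47) = (-2.306, 0.3506)
∂φ/∂u at (-2.306, 0.3506) = -14.1866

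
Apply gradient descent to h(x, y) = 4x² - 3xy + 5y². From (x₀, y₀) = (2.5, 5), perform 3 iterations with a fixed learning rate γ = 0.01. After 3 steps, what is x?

∇h = (8x - 3y, -3x + 10y)
(x₁, y₁) = (2.5, 5) − 0.01·(5, 42.5) = (2.45, 4.575)
(x₂, y₂) = (2.45, 4.575) − 0.01·(5.875, 38.4) = (2.39125, 4.191)
(x₃, y₃) = (2.39125, 4.191) − 0.01·(6.557, 34.73625) = (2.32568, 3.8436375)
x = 2.32568

2.32568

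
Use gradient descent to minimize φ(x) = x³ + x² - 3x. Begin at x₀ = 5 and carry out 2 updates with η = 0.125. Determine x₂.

-13.8984375

φ′(x) = 3x² + 2x - 3
x₁ = 5 − 0.125·82 = -5.25
x₂ = -5.25 − 0.125·69.1875 = -13.8984375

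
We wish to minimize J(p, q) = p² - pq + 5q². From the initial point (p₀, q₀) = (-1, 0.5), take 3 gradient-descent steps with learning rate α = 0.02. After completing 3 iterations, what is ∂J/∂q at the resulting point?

∇J = (2p - q, -p + 10q)
Step 1: at (-1, 0.5), ∇J = (-2.5, 6) → (-1, 0.5) − 0.02·(-2.5, 6) = (-0.95, 0.38)
Step 2: at (-0.95, 0.38), ∇J = (-2.28, 4.75) → (-0.95, 0.38) − 0.02·(-2.28, 4.75) = (-0.9044, 0.285)
Step 3: at (-0.9044, 0.285), ∇J = (-2.0938, 3.7544) → (-0.9044, 0.285) − 0.02·(-2.0938, 3.7544) = (-0.862524, 0.209912)
∂J/∂q at (-0.862524, 0.209912) = 2.961644

2.961644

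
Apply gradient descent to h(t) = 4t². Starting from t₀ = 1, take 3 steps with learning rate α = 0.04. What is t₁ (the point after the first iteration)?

h′(t) = 8t
Step 1: h′(1) = 8; t₁ = 1 − 0.04·8 = 0.68

0.68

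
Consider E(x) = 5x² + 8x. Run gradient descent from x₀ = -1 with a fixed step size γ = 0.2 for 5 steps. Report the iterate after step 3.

-0.6

E′(x) = 10x + 8
x₁ = -1 − 0.2·(-2) = -0.6
x₂ = -0.6 − 0.2·2 = -1
x₃ = -1 − 0.2·(-2) = -0.6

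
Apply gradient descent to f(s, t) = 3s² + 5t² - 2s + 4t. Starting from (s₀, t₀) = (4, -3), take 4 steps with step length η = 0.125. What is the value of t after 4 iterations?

-0.41015625

∇f = (6s - 2, 10t + 4)
Step 1: at (4, -3), ∇f = (22, -26) → (4, -3) − 0.125·(22, -26) = (1.25, 0.25)
Step 2: at (1.25, 0.25), ∇f = (5.5, 6.5) → (1.25, 0.25) − 0.125·(5.5, 6.5) = (0.5625, -0.5625)
Step 3: at (0.5625, -0.5625), ∇f = (1.375, -1.625) → (0.5625, -0.5625) − 0.125·(1.375, -1.625) = (0.390625, -0.359375)
Step 4: at (0.390625, -0.359375), ∇f = (0.34375, 0.40625) → (0.390625, -0.359375) − 0.125·(0.34375, 0.40625) = (0.34765625, -0.41015625)
t = -0.41015625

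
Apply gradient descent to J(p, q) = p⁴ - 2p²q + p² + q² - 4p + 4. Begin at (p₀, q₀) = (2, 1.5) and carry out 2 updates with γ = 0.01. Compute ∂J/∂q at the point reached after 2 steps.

-2.4928011648

∇J = (4p³ - 4pq + 2p - 4, -2p² + 2q)
(p₁, q₁) = (2, 1.5) − 0.01·(20, -5) = (1.8, 1.55)
(p₂, q₂) = (1.8, 1.55) − 0.01·(11.768, -3.38) = (1.68232, 1.5838)
∂J/∂q at (1.68232, 1.5838) = -2.4928011648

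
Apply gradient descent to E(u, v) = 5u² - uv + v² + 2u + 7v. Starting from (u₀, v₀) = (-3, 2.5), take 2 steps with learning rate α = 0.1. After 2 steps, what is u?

-0.1

∇E = (10u - v + 2, -u + 2v + 7)
Step 1: at (-3, 2.5), ∇E = (-30.5, 15) → (-3, 2.5) − 0.1·(-30.5, 15) = (0.05, 1)
Step 2: at (0.05, 1), ∇E = (1.5, 8.95) → (0.05, 1) − 0.1·(1.5, 8.95) = (-0.1, 0.105)
u = -0.1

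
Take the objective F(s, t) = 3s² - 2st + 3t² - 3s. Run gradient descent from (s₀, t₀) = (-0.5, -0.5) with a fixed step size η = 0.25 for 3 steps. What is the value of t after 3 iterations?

0

∇F = (6s - 2t - 3, -2s + 6t)
Step 1: at (-0.5, -0.5), ∇F = (-5, -2) → (-0.5, -0.5) − 0.25·(-5, -2) = (0.75, 0)
Step 2: at (0.75, 0), ∇F = (1.5, -1.5) → (0.75, 0) − 0.25·(1.5, -1.5) = (0.375, 0.375)
Step 3: at (0.375, 0.375), ∇F = (-1.5, 1.5) → (0.375, 0.375) − 0.25·(-1.5, 1.5) = (0.75, 0)
t = 0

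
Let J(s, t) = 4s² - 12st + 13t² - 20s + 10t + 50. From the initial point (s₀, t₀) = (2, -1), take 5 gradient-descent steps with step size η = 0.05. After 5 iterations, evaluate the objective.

10.1882672208

∇J = (8s - 12t - 20, -12s + 26t + 10)
Step 1: at (2, -1), ∇J = (8, -40) → (2, -1) − 0.05·(8, -40) = (1.6, 1)
Step 2: at (1.6, 1), ∇J = (-19.2, 16.8) → (1.6, 1) − 0.05·(-19.2, 16.8) = (2.56, 0.16)
Step 3: at (2.56, 0.16), ∇J = (-1.44, -16.56) → (2.56, 0.16) − 0.05·(-1.44, -16.56) = (2.632, 0.988)
Step 4: at (2.632, 0.988), ∇J = (-10.8, 4.104) → (2.632, 0.988) − 0.05·(-10.8, 4.104) = (3.172, 0.7828)
Step 5: at (3.172, 0.7828), ∇J = (-4.0176, -7.7112) → (3.172, 0.7828) − 0.05·(-4.0176, -7.7112) = (3.37288, 1.16836)
J(3.37288, 1.16836) = 10.1882672208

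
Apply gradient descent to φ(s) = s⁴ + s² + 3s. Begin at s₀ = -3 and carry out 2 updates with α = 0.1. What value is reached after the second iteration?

φ′(s) = 4s³ + 2s + 3
Step 1: φ′(-3) = -111; s₁ = -3 − 0.1·(-111) = 8.1
Step 2: φ′(8.1) = 2144.964; s₂ = 8.1 − 0.1·2144.964 = -206.3964

-206.3964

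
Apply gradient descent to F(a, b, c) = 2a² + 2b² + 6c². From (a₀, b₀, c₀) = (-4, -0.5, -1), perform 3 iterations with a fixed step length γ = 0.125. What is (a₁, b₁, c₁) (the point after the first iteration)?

∇F = (4a, 4b, 12c)
Step 1: at (-4, -0.5, -1), ∇F = (-16, -2, -12) → (-4, -0.5, -1) − 0.125·(-16, -2, -12) = (-2, -0.25, 0.5)

(-2, -0.25, 0.5)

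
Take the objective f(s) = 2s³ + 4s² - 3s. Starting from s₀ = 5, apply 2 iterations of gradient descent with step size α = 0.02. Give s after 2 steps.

0.927888

f′(s) = 6s² + 8s - 3
Step 1: f′(5) = 187; s₁ = 5 − 0.02·187 = 1.26
Step 2: f′(1.26) = 16.6056; s₂ = 1.26 − 0.02·16.6056 = 0.927888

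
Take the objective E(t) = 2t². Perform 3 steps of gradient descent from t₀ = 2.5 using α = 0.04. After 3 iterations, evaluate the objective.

4.3912253952

E′(t) = 4t
Step 1: E′(2.5) = 10; t₁ = 2.5 − 0.04·10 = 2.1
Step 2: E′(2.1) = 8.4; t₂ = 2.1 − 0.04·8.4 = 1.764
Step 3: E′(1.764) = 7.056; t₃ = 1.764 − 0.04·7.056 = 1.48176
E(1.48176) = 4.3912253952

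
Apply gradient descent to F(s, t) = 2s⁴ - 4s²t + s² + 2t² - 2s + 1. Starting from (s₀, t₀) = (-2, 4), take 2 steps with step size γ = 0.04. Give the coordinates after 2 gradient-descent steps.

(-2.04743168, 3.855616)

∇F = (8s³ - 8st + 2s - 2, -4s² + 4t)
Step 1: at (-2, 4), ∇F = (-6, 0) → (-2, 4) − 0.04·(-6, 0) = (-1.76, 4)
Step 2: at (-1.76, 4), ∇F = (7.185792, 3.6096) → (-1.76, 4) − 0.04·(7.185792, 3.6096) = (-2.04743168, 3.855616)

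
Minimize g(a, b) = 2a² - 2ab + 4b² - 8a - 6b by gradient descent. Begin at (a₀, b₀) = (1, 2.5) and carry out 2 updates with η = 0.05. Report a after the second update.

∇g = (4a - 2b - 8, -2a + 8b - 6)
(a₁, b₁) = (1, 2.5) − 0.05·(-9, 12) = (1.45, 1.9)
(a₂, b₂) = (1.45, 1.9) − 0.05·(-6, 6.3) = (1.75, 1.585)
a = 1.75

1.75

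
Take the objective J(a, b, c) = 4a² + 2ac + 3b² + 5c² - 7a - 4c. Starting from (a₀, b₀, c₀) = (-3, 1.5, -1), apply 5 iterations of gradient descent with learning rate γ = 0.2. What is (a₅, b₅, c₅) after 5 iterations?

(5.68, -0.00048, 8.08032)

∇J = (8a + 2c - 7, 6b, 2a + 10c - 4)
Step 1: at (-3, 1.5, -1), ∇J = (-33, 9, -20) → (-3, 1.5, -1) − 0.2·(-33, 9, -20) = (3.6, -0.3, 3)
Step 2: at (3.6, -0.3, 3), ∇J = (27.8, -1.8, 33.2) → (3.6, -0.3, 3) − 0.2·(27.8, -1.8, 33.2) = (-1.96, 0.06, -3.64)
Step 3: at (-1.96, 0.06, -3.64), ∇J = (-29.96, 0.36, -44.32) → (-1.96, 0.06, -3.64) − 0.2·(-29.96, 0.36, -44.32) = (4.032, -0.012, 5.224)
Step 4: at (4.032, -0.012, 5.224), ∇J = (35.704, -0.072, 56.304) → (4.032, -0.012, 5.224) − 0.2·(35.704, -0.072, 56.304) = (-3.1088, 0.0024, -6.0368)
Step 5: at (-3.1088, 0.0024, -6.0368), ∇J = (-43.944, 0.0144, -70.5856) → (-3.1088, 0.0024, -6.0368) − 0.2·(-43.944, 0.0144, -70.5856) = (5.68, -0.00048, 8.08032)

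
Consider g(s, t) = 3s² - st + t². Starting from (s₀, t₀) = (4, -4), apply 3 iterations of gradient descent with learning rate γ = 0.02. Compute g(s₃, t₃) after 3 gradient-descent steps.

38.753109402624

∇g = (6s - t, -s + 2t)
(s₁, t₁) = (4, -4) − 0.02·(28, -12) = (3.44, -3.76)
(s₂, t₂) = (3.44, -3.76) − 0.02·(24.4, -10.96) = (2.952, -3.5408)
(s₃, t₃) = (2.952, -3.5408) − 0.02·(21.2528, -10.0336) = (2.526944, -3.340128)
g(2.526944, -3.340128) = 38.753109402624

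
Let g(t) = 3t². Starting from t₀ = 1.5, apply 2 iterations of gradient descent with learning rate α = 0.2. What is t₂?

0.06

g′(t) = 6t
t₁ = 1.5 − 0.2·9 = -0.3
t₂ = -0.3 − 0.2·(-1.8) = 0.06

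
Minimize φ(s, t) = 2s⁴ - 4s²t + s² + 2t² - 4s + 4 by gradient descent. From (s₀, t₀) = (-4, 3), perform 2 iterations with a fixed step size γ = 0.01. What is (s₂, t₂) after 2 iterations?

(0.39149184, 3.382336)

∇φ = (8s³ - 8st + 2s - 4, -4s² + 4t)
Step 1: at (-4, 3), ∇φ = (-428, -52) → (-4, 3) − 0.01·(-428, -52) = (0.28, 3.52)
Step 2: at (0.28, 3.52), ∇φ = (-11.149184, 13.7664) → (0.28, 3.52) − 0.01·(-11.149184, 13.7664) = (0.39149184, 3.382336)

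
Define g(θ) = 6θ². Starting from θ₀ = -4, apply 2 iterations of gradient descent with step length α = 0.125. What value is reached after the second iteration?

-1

g′(θ) = 12θ
θ₁ = -4 − 0.125·(-48) = 2
θ₂ = 2 − 0.125·24 = -1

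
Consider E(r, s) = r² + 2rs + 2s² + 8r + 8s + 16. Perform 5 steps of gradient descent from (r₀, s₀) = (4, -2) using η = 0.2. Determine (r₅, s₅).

(-1.08288, -1.80288)

∇E = (2r + 2s + 8, 2r + 4s + 8)
(r₁, s₁) = (4, -2) − 0.2·(12, 8) = (1.6, -3.6)
(r₂, s₂) = (1.6, -3.6) − 0.2·(4, -3.2) = (0.8, -2.96)
(r₃, s₃) = (0.8, -2.96) − 0.2·(3.68, -2.24) = (0.064, -2.512)
(r₄, s₄) = (0.064, -2.512) − 0.2·(3.104, -1.92) = (-0.5568, -2.128)
(r₅, s₅) = (-0.5568, -2.128) − 0.2·(2.6304, -1.6256) = (-1.08288, -1.80288)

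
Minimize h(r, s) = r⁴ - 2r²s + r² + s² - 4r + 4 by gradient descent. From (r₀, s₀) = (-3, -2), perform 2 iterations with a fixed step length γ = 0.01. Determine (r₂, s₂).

∇h = (4r³ - 4rs + 2r - 4, -2r² + 2s)
Step 1: at (-3, -2), ∇h = (-142, -22) → (-3, -2) − 0.01·(-142, -22) = (-1.58, -1.78)
Step 2: at (-1.58, -1.78), ∇h = (-34.186848, -8.5528) → (-1.58, -1.78) − 0.01·(-34.186848, -8.5528) = (-1.23813152, -1.694472)

(-1.23813152, -1.694472)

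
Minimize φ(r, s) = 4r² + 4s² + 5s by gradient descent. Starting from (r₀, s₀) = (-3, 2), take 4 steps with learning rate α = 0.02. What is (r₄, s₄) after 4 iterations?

∇φ = (8r, 8s + 5)
Step 1: at (-3, 2), ∇φ = (-24, 21) → (-3, 2) − 0.02·(-24, 21) = (-2.52, 1.58)
Step 2: at (-2.52, 1.58), ∇φ = (-20.16, 17.64) → (-2.52, 1.58) − 0.02·(-20.16, 17.64) = (-2.1168, 1.2272)
Step 3: at (-2.1168, 1.2272), ∇φ = (-16.9344, 14.8176) → (-2.1168, 1.2272) − 0.02·(-16.9344, 14.8176) = (-1.778112, 0.930848)
Step 4: at (-1.778112, 0.930848), ∇φ = (-14.224896, 12.446784) → (-1.778112, 0.930848) − 0.02·(-14.224896, 12.446784) = (-1.49361408, 0.68191232)

(-1.49361408, 0.68191232)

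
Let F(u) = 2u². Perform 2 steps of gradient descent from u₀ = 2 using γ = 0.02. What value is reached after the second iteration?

F′(u) = 4u
u₁ = 2 − 0.02·8 = 1.84
u₂ = 1.84 − 0.02·7.36 = 1.6928

1.6928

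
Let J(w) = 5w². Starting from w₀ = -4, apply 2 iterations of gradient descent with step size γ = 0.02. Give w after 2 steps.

-2.56

J′(w) = 10w
Step 1: J′(-4) = -40; w₁ = -4 − 0.02·(-40) = -3.2
Step 2: J′(-3.2) = -32; w₂ = -3.2 − 0.02·(-32) = -2.56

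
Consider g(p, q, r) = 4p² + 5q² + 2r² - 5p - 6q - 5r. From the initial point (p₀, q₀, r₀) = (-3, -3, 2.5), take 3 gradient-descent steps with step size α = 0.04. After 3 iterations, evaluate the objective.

2.830337204224

∇g = (8p - 5, 10q - 6, 4r - 5)
(p₁, q₁, r₁) = (-3, -3, 2.5) − 0.04·(-29, -36, 5) = (-1.84, -1.56, 2.3)
(p₂, q₂, r₂) = (-1.84, -1.56, 2.3) − 0.04·(-19.72, -21.6, 4.2) = (-1.0512, -0.696, 2.132)
(p₃, q₃, r₃) = (-1.0512, -0.696, 2.132) − 0.04·(-13.4096, -12.96, 3.528) = (-0.514816, -0.1776, 1.99088)
g(-0.514816, -0.1776, 1.99088) = 2.830337204224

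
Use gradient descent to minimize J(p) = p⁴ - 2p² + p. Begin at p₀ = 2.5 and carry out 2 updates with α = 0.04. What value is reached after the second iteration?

J′(p) = 4p³ - 4p + 1
p₁ = 2.5 − 0.04·53.5 = 0.36
p₂ = 0.36 − 0.04·(-0.253376) = 0.37013504

0.37013504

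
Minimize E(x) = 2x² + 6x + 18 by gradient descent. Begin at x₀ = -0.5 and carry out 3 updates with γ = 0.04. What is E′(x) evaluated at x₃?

2.370816

E′(x) = 4x + 6
x₁ = -0.5 − 0.04·4 = -0.66
x₂ = -0.66 − 0.04·3.36 = -0.7944
x₃ = -0.7944 − 0.04·2.8224 = -0.907296
E′(x) at (-0.907296) = 2.370816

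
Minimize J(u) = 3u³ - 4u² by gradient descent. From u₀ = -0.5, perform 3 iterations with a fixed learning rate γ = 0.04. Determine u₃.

-2.08604025

J′(u) = 9u² - 8u
Step 1: J′(-0.5) = 6.25; u₁ = -0.5 − 0.04·6.25 = -0.75
Step 2: J′(-0.75) = 11.0625; u₂ = -0.75 − 0.04·11.0625 = -1.1925
Step 3: J′(-1.1925) = 22.33850625; u₃ = -1.1925 − 0.04·22.33850625 = -2.08604025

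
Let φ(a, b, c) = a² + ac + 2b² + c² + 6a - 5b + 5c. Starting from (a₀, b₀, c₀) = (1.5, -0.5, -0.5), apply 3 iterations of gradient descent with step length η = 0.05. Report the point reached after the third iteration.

∇φ = (2a + c + 6, 4b - 5, a + 2c + 5)
(a₁, b₁, c₁) = (1.5, -0.5, -0.5) − 0.05·(8.5, -7, 5.5) = (1.075, -0.15, -0.775)
(a₂, b₂, c₂) = (1.075, -0.15, -0.775) − 0.05·(7.375, -5.6, 4.525) = (0.70625, 0.13, -1.00125)
(a₃, b₃, c₃) = (0.70625, 0.13, -1.00125) − 0.05·(6.41125, -4.48, 3.70375) = (0.3856875, 0.354, -1.1864375)

(0.3856875, 0.354, -1.1864375)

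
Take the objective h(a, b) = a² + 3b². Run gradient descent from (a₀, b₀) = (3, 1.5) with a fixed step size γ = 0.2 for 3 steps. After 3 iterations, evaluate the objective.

∇h = (2a, 6b)
(a₁, b₁) = (3, 1.5) − 0.2·(6, 9) = (1.8, -0.3)
(a₂, b₂) = (1.8, -0.3) − 0.2·(3.6, -1.8) = (1.08, 0.06)
(a₃, b₃) = (1.08, 0.06) − 0.2·(2.16, 0.36) = (0.648, -0.012)
h(0.648, -0.012) = 0.420336

0.420336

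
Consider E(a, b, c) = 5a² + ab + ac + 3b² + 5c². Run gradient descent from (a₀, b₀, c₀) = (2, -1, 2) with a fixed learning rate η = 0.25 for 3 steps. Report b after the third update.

∇E = (10a + b + c, a + 6b, a + 10c)
(a₁, b₁, c₁) = (2, -1, 2) − 0.25·(21, -4, 22) = (-3.25, 0, -3.5)
(a₂, b₂, c₂) = (-3.25, 0, -3.5) − 0.25·(-36, -3.25, -38.25) = (5.75, 0.8125, 6.0625)
(a₃, b₃, c₃) = (5.75, 0.8125, 6.0625) − 0.25·(64.375, 10.625, 66.375) = (-10.34375, -1.84375, -10.53125)
b = -1.84375

-1.84375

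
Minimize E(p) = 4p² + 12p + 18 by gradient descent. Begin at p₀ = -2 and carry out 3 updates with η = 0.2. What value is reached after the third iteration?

E′(p) = 8p + 12
Step 1: E′(-2) = -4; p₁ = -2 − 0.2·(-4) = -1.2
Step 2: E′(-1.2) = 2.4; p₂ = -1.2 − 0.2·2.4 = -1.68
Step 3: E′(-1.68) = -1.44; p₃ = -1.68 − 0.2·(-1.44) = -1.392

-1.392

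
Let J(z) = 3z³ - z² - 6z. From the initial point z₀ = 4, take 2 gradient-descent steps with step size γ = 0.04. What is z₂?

J′(z) = 9z² - 2z - 6
Step 1: J′(4) = 130; z₁ = 4 − 0.04·130 = -1.2
Step 2: J′(-1.2) = 9.36; z₂ = -1.2 − 0.04·9.36 = -1.5744

-1.5744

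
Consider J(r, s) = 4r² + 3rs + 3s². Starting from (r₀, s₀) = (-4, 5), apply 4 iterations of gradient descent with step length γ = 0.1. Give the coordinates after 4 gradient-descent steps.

(-0.5392, 0.7481)

∇J = (8r + 3s, 3r + 6s)
Step 1: at (-4, 5), ∇J = (-17, 18) → (-4, 5) − 0.1·(-17, 18) = (-2.3, 3.2)
Step 2: at (-2.3, 3.2), ∇J = (-8.8, 12.3) → (-2.3, 3.2) − 0.1·(-8.8, 12.3) = (-1.42, 1.97)
Step 3: at (-1.42, 1.97), ∇J = (-5.45, 7.56) → (-1.42, 1.97) − 0.1·(-5.45, 7.56) = (-0.875, 1.214)
Step 4: at (-0.875, 1.214), ∇J = (-3.358, 4.659) → (-0.875, 1.214) − 0.1·(-3.358, 4.659) = (-0.5392, 0.7481)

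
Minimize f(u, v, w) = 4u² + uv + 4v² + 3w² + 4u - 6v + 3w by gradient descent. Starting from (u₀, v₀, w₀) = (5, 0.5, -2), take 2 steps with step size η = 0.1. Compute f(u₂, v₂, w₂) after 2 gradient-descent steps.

-3.75525

∇f = (8u + v + 4, u + 8v - 6, 6w + 3)
(u₁, v₁, w₁) = (5, 0.5, -2) − 0.1·(44.5, 3, -9) = (0.55, 0.2, -1.1)
(u₂, v₂, w₂) = (0.55, 0.2, -1.1) − 0.1·(8.6, -3.85, -3.6) = (-0.31, 0.585, -0.74)
f(-0.31, 0.585, -0.74) = -3.75525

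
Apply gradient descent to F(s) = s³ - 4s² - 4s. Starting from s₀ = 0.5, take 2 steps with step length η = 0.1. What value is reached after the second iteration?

2.1548125

F′(s) = 3s² - 8s - 4
s₁ = 0.5 − 0.1·(-7.25) = 1.225
s₂ = 1.225 − 0.1·(-9.298125) = 2.1548125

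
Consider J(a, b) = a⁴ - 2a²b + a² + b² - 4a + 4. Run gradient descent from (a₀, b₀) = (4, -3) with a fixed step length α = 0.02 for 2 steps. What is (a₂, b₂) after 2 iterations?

(-0.80031232, -1.963776)

∇J = (4a³ - 4ab + 2a - 4, -2a² + 2b)
Step 1: at (4, -3), ∇J = (308, -38) → (4, -3) − 0.02·(308, -38) = (-2.16, -2.24)
Step 2: at (-2.16, -2.24), ∇J = (-67.984384, -13.8112) → (-2.16, -2.24) − 0.02·(-67.984384, -13.8112) = (-0.80031232, -1.963776)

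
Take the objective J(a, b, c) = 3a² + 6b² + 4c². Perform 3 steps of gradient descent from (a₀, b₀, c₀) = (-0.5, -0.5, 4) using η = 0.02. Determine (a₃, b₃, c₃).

∇J = (6a, 12b, 8c)
(a₁, b₁, c₁) = (-0.5, -0.5, 4) − 0.02·(-3, -6, 32) = (-0.44, -0.38, 3.36)
(a₂, b₂, c₂) = (-0.44, -0.38, 3.36) − 0.02·(-2.64, -4.56, 26.88) = (-0.3872, -0.2888, 2.8224)
(a₃, b₃, c₃) = (-0.3872, -0.2888, 2.8224) − 0.02·(-2.3232, -3.4656, 22.5792) = (-0.340736, -0.219488, 2.370816)

(-0.340736, -0.219488, 2.370816)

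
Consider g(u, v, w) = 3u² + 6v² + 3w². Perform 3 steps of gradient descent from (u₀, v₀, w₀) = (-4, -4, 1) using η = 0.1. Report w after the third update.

∇g = (6u, 12v, 6w)
Step 1: at (-4, -4, 1), ∇g = (-24, -48, 6) → (-4, -4, 1) − 0.1·(-24, -48, 6) = (-1.6, 0.8, 0.4)
Step 2: at (-1.6, 0.8, 0.4), ∇g = (-9.6, 9.6, 2.4) → (-1.6, 0.8, 0.4) − 0.1·(-9.6, 9.6, 2.4) = (-0.64, -0.16, 0.16)
Step 3: at (-0.64, -0.16, 0.16), ∇g = (-3.84, -1.92, 0.96) → (-0.64, -0.16, 0.16) − 0.1·(-3.84, -1.92, 0.96) = (-0.256, 0.032, 0.064)
w = 0.064

0.064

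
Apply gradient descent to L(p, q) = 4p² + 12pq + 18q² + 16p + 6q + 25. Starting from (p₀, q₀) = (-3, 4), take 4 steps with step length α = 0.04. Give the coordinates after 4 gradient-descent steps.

(-3.63934464, 1.51481344)

∇L = (8p + 12q + 16, 12p + 36q + 6)
(p₁, q₁) = (-3, 4) − 0.04·(40, 114) = (-4.6, -0.56)
(p₂, q₂) = (-4.6, -0.56) − 0.04·(-27.52, -69.36) = (-3.4992, 2.2144)
(p₃, q₃) = (-3.4992, 2.2144) − 0.04·(14.5792, 43.728) = (-4.082368, 0.46528)
(p₄, q₄) = (-4.082368, 0.46528) − 0.04·(-11.075584, -26.238336) = (-3.63934464, 1.51481344)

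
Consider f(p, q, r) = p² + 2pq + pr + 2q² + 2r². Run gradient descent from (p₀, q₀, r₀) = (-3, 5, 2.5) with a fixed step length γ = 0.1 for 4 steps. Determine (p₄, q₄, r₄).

(-3.6473, 2.2545, 1.12725)

∇f = (2p + 2q + r, 2p + 4q, p + 4r)
(p₁, q₁, r₁) = (-3, 5, 2.5) − 0.1·(6.5, 14, 7) = (-3.65, 3.6, 1.8)
(p₂, q₂, r₂) = (-3.65, 3.6, 1.8) − 0.1·(1.7, 7.1, 3.55) = (-3.82, 2.89, 1.445)
(p₃, q₃, r₃) = (-3.82, 2.89, 1.445) − 0.1·(-0.415, 3.92, 1.96) = (-3.7785, 2.498, 1.249)
(p₄, q₄, r₄) = (-3.7785, 2.498, 1.249) − 0.1·(-1.312, 2.435, 1.2175) = (-3.6473, 2.2545, 1.12725)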